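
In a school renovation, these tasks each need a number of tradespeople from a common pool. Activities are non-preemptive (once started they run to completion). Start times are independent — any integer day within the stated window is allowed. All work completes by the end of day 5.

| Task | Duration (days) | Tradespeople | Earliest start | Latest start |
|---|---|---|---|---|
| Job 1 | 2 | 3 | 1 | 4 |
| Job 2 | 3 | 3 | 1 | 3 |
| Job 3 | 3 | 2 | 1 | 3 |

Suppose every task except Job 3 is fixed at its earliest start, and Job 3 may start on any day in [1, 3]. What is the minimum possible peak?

6

Job 3@1: d1:8  d2:8  d3:5  d4:0  d5:0 → peak 8
Job 3@2: d1:6  d2:8  d3:5  d4:2  d5:0 → peak 8
Job 3@3: d1:6  d2:6  d3:5  d4:2  d5:2 → peak 6
Best is Job 3@3, peak 6.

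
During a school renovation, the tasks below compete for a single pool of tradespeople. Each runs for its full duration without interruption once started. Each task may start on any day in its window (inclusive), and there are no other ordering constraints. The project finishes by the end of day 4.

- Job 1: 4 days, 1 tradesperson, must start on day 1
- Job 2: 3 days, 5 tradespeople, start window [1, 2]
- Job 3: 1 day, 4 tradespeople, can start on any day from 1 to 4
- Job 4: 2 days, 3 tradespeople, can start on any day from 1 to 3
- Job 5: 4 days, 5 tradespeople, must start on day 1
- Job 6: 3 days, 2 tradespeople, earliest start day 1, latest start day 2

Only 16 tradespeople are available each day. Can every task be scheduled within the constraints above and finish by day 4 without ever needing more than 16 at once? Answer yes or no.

Schedule Job 1@1, Job 2@1, Job 3@1, Job 4@2, Job 5@1, Job 6@2: d1:15  d2:16  d3:16  d4:8 — peak 16 ≤ 16.

yes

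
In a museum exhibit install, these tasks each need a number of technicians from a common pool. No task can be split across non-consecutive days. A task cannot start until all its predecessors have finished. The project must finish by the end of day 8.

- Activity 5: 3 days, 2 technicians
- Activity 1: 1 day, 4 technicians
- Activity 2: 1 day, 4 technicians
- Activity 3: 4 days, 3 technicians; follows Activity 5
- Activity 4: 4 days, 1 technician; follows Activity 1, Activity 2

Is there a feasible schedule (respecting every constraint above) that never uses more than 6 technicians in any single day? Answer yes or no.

yes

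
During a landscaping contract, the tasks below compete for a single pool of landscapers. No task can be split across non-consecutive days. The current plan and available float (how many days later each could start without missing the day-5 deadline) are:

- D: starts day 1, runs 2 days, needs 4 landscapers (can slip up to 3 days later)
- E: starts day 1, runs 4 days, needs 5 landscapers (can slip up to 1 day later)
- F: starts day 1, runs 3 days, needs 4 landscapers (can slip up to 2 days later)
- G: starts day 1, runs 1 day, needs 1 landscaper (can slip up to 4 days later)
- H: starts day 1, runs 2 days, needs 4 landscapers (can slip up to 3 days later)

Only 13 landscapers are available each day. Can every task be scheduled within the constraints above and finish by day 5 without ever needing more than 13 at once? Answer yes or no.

yes

Schedule D@1, E@1, F@1, G@3, H@4: d1:13  d2:13  d3:10  d4:9  d5:4 — peak 13 ≤ 13.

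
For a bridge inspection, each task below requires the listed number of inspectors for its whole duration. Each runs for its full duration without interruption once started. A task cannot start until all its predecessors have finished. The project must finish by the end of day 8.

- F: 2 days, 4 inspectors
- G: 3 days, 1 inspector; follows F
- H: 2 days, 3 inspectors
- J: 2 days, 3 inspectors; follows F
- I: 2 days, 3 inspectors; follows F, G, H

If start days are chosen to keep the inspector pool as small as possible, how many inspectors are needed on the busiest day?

4

Early-start (F@1, G@3, H@1, J@3, I@6) gives peak 7: d1:7  d2:7  d3:4  d4:4  d5:1  d6:3  d7:3  d8:0.
Shift H→3, J→5, I→7.
Schedule F@1, G@3, H@3, J@5, I@7: d1:4  d2:4  d3:4  d4:4  d5:4  d6:3  d7:3  d8:3 — peak 4.
Total inspector-days = 29 over 8 days ⇒ peak ≥ ⌈29/8⌉ = 4, so 4 is optimal.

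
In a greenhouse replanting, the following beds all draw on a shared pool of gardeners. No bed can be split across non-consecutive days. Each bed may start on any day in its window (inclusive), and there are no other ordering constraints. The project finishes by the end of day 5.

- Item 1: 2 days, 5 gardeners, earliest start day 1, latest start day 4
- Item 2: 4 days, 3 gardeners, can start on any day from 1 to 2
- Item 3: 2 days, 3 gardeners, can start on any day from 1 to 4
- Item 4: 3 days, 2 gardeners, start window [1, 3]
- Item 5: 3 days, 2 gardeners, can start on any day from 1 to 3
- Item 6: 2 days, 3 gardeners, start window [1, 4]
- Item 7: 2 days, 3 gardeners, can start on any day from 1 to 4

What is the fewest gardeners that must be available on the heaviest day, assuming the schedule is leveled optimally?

12

Early-start (Item 1@1, Item 2@1, Item 3@1, Item 4@1, Item 5@1, Item 6@1, Item 7@1) gives peak 21: d1:21  d2:21  d3:7  d4:3  d5:0.
Shift Item 3→3, Item 6→4, Item 7→4.
Schedule Item 1@1, Item 2@1, Item 3@3, Item 4@1, Item 5@1, Item 6@4, Item 7@4: d1:12  d2:12  d3:10  d4:12  d5:6 — peak 12.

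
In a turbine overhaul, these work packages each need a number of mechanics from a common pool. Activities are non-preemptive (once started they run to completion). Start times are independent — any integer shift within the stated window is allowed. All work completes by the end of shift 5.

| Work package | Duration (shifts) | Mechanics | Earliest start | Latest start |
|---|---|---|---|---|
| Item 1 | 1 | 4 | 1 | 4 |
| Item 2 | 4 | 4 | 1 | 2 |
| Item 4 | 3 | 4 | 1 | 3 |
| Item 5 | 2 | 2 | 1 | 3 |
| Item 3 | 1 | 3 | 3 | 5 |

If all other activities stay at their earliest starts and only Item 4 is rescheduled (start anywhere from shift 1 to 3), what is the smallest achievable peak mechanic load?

11

Item 4@1: s1:14  s2:10  s3:11  s4:4  s5:0 → peak 14
Item 4@2: s1:10  s2:10  s3:11  s4:8  s5:0 → peak 11
Item 4@3: s1:10  s2:6  s3:11  s4:8  s5:4 → peak 11
Best is Item 4@2, peak 11.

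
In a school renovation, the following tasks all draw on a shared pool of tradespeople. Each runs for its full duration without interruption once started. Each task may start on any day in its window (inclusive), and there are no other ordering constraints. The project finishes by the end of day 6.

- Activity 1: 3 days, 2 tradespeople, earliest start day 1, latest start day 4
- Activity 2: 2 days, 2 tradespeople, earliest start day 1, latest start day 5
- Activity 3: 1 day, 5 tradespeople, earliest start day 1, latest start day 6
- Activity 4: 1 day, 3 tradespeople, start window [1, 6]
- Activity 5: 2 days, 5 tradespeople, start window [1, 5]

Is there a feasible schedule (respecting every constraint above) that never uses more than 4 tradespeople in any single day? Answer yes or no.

Total tradesperson-days = 28; over 6 days the average is 28/6 > 4, so some day must exceed 4.

no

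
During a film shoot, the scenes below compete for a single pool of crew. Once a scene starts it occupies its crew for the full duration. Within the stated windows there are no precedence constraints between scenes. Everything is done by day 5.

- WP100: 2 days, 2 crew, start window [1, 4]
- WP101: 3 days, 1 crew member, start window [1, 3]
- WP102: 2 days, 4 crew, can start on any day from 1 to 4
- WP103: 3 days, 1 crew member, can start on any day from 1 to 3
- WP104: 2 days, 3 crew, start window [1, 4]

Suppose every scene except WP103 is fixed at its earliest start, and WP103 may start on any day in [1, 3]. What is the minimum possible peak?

10

WP103@1: d1:11  d2:11  d3:2  d4:0  d5:0 → peak 11
WP103@2: d1:10  d2:11  d3:2  d4:1  d5:0 → peak 11
WP103@3: d1:10  d2:10  d3:2  d4:1  d5:1 → peak 10
Best is WP103@3, peak 10.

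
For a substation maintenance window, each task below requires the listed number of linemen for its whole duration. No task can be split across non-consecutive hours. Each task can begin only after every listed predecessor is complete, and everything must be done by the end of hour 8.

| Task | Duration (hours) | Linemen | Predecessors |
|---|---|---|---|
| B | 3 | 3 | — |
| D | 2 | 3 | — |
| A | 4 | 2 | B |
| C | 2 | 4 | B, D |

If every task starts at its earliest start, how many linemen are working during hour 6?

At early start, hour 6 has: A.
Demand: 2 = 2.

2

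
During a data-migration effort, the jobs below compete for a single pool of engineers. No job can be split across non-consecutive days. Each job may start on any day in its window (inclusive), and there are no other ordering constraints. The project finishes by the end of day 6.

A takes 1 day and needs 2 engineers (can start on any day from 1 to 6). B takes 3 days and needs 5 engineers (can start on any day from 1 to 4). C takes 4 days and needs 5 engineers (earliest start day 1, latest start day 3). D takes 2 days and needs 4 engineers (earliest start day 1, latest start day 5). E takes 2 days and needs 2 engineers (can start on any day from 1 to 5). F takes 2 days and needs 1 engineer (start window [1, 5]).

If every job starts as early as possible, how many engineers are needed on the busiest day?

19

Early-start schedule: A@1, B@1, C@1, D@1, E@1, F@1.
Load per day: day 1: 19, day 2: 17, day 3: 10, day 4: 5, day 5: 0, day 6: 0.
Peak is 19.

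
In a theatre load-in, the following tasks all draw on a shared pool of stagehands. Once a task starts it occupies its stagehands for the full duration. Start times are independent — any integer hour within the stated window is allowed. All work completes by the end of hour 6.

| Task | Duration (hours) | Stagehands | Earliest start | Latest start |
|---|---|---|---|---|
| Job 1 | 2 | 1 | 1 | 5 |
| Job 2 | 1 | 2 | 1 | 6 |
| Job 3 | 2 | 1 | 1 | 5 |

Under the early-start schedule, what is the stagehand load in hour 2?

2

At early start, hour 2 has: Job 1, Job 3.
Demand: 1 + 1 = 2.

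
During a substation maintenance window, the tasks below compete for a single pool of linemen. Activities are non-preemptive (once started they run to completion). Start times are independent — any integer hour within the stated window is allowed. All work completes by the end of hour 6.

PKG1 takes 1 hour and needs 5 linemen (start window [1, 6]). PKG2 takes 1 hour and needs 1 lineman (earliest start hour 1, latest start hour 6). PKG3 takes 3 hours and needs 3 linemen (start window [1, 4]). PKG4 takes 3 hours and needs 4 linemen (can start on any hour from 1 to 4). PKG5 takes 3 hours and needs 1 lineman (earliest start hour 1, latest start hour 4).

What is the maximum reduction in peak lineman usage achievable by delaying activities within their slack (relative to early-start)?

7

Early-start peak: h1:14  h2:8  h3:8  h4:0  h5:0  h6:0 ⇒ 14.
Leveled (PKG1@1, PKG2@1, PKG3@2, PKG4@4, PKG5@1): h1:7  h2:4  h3:4  h4:7  h5:4  h6:4 ⇒ 7.
Reduction 14 − 7 = 7.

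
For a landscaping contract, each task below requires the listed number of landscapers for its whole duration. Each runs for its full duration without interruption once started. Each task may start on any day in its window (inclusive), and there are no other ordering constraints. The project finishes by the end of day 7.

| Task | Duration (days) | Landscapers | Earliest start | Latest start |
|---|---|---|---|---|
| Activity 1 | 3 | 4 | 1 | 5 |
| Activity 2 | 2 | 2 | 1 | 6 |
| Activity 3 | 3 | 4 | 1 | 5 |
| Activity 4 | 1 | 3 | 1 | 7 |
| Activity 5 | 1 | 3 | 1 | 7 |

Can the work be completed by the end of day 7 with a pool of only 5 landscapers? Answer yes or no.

The minimum achievable peak is 6; 5 < 6, so no feasible schedule stays within the cap.

no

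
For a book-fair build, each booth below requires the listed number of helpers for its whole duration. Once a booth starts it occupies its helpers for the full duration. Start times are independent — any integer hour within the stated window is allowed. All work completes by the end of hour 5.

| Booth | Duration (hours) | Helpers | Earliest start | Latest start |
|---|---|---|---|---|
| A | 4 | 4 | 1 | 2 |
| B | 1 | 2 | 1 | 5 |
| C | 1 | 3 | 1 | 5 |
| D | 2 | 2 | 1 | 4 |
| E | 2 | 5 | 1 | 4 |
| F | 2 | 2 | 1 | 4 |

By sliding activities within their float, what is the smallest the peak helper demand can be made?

9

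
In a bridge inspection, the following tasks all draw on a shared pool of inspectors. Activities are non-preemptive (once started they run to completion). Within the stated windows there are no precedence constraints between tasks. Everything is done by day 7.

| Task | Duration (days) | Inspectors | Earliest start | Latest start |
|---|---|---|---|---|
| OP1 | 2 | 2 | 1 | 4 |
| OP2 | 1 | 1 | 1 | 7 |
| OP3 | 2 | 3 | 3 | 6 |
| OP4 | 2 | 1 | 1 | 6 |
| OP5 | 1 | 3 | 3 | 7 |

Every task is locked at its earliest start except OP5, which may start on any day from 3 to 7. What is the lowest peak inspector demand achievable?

4

OP5@3: d1:4  d2:3  d3:6  d4:3  d5:0  d6:0  d7:0 → peak 6
OP5@4: d1:4  d2:3  d3:3  d4:6  d5:0  d6:0  d7:0 → peak 6
OP5@5: d1:4  d2:3  d3:3  d4:3  d5:3  d6:0  d7:0 → peak 4
OP5@6: d1:4  d2:3  d3:3  d4:3  d5:0  d6:3  d7:0 → peak 4
OP5@7: d1:4  d2:3  d3:3  d4:3  d5:0  d6:0  d7:3 → peak 4
Best is OP5@5, peak 4.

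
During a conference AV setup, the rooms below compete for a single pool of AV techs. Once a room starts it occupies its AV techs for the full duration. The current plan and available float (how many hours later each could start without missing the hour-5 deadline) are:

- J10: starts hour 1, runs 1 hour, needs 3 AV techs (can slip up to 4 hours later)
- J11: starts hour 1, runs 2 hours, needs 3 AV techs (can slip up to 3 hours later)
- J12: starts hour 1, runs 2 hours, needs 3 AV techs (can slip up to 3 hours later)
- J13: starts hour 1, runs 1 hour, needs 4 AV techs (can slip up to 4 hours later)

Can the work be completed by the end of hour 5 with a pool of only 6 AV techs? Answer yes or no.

Schedule J10@1, J11@1, J12@2, J13@4: h1:6  h2:6  h3:3  h4:4  h5:0 — peak 6 ≤ 6.

yes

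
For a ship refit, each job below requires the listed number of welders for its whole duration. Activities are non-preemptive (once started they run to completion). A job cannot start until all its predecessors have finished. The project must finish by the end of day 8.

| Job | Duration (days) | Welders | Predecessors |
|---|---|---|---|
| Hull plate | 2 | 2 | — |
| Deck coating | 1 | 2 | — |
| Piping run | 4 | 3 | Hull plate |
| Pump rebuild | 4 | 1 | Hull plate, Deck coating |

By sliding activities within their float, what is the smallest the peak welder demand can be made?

4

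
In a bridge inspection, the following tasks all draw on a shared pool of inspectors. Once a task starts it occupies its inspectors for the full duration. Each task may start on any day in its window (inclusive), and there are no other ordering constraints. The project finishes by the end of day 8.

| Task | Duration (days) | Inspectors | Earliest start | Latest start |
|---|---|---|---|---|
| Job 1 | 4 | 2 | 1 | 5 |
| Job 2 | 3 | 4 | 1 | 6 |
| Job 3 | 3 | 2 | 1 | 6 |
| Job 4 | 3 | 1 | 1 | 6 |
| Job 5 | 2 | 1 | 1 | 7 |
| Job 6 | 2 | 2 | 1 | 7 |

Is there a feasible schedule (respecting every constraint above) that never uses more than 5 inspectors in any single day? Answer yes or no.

Schedule Job 1@1, Job 2@6, Job 3@1, Job 4@1, Job 5@4, Job 6@4: d1:5  d2:5  d3:5  d4:5  d5:3  d6:4  d7:4  d8:4 — peak 5 ≤ 5.

yes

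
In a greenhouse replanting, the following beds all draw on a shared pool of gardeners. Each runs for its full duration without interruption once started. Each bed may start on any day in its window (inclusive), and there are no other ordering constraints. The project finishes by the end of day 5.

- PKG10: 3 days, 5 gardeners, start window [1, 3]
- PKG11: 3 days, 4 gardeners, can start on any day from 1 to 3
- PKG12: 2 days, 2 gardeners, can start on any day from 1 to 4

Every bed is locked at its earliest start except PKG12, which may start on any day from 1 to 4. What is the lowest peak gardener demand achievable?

PKG12@1: d1:11  d2:11  d3:9  d4:0  d5:0 → peak 11
PKG12@2: d1:9  d2:11  d3:11  d4:0  d5:0 → peak 11
PKG12@3: d1:9  d2:9  d3:11  d4:2  d5:0 → peak 11
PKG12@4: d1:9  d2:9  d3:9  d4:2  d5:2 → peak 9
Best is PKG12@4, peak 9.

9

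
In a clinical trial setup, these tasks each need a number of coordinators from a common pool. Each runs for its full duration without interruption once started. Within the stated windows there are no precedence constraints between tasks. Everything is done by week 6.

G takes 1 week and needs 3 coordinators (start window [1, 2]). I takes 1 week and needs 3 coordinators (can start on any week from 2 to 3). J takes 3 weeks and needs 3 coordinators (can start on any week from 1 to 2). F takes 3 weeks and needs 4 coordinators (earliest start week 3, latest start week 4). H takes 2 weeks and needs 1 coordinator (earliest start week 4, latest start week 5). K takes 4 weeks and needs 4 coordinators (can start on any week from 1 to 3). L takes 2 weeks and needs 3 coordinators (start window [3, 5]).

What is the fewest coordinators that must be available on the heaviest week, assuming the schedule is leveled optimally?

10

Early-start (G@1, I@2, J@1, F@3, H@4, K@1, L@3) gives peak 14: w1:10  w2:10  w3:14  w4:12  w5:5  w6:0.
Shift F→4, L→5.
Schedule G@1, I@2, J@1, F@4, H@4, K@1, L@5: w1:10  w2:10  w3:7  w4:9  w5:8  w6:7 — peak 10.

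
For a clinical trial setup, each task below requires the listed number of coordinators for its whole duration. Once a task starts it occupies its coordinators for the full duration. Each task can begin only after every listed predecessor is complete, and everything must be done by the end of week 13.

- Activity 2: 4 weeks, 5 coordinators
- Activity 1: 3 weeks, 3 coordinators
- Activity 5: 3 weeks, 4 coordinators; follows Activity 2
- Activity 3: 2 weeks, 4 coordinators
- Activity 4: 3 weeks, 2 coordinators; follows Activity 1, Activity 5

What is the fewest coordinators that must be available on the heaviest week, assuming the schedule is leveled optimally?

6

Early-start (Activity 2@1, Activity 1@1, Activity 5@5, Activity 3@1, Activity 4@8) gives peak 12: w1:12  w2:12  w3:8  w4:5  w5:4  w6:4  w7:4  w8:2  w9:2  w10:2  w11:0  w12:0  w13:0.
Shift Activity 1→5, Activity 5→8, Activity 3→11, Activity 4→11.
Schedule Activity 2@1, Activity 1@5, Activity 5@8, Activity 3@11, Activity 4@11: w1:5  w2:5  w3:5  w4:5  w5:3  w6:3  w7:3  w8:4  w9:4  w10:4  w11:6  w12:6  w13:2 — peak 6.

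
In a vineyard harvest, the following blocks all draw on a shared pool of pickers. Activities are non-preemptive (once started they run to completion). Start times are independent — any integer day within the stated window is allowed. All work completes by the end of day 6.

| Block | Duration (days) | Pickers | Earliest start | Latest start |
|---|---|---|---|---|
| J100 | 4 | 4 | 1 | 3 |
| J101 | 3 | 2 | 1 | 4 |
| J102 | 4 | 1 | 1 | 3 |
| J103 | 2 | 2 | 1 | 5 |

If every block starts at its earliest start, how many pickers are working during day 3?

7

At early start, day 3 has: J100, J101, J102.
Demand: 4 + 2 + 1 = 7.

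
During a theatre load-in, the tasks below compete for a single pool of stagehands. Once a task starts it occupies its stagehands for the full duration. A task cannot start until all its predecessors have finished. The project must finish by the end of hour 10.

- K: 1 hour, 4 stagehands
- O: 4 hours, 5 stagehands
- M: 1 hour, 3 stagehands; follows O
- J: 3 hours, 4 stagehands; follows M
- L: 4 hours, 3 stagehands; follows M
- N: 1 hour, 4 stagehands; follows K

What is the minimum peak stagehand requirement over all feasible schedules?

7

Early-start (K@1, O@1, M@5, J@6, L@6, N@2) gives peak 9: h1:9  h2:9  h3:5  h4:5  h5:3  h6:7  h7:7  h8:7  h9:3  h10:0.
Shift O→2, M→6, J→7, L→7, N→6.
Schedule K@1, O@2, M@6, J@7, L@7, N@6: h1:4  h2:5  h3:5  h4:5  h5:5  h6:7  h7:7  h8:7  h9:7  h10:3 — peak 7.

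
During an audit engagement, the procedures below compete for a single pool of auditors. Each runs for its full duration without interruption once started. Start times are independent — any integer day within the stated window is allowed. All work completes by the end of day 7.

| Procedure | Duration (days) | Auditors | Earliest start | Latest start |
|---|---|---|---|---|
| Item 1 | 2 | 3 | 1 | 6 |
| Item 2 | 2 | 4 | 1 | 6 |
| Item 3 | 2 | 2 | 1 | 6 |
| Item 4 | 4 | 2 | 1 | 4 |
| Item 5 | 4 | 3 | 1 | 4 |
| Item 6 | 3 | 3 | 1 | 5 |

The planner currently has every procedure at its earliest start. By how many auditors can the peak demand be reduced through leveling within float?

9

Early-start peak: d1:17  d2:17  d3:8  d4:5  d5:0  d6:0  d7:0 ⇒ 17.
Leveled (Item 1@1, Item 2@1, Item 3@3, Item 4@3, Item 5@3, Item 6@5): d1:7  d2:7  d3:7  d4:7  d5:8  d6:8  d7:3 ⇒ 8.
Reduction 17 − 8 = 9.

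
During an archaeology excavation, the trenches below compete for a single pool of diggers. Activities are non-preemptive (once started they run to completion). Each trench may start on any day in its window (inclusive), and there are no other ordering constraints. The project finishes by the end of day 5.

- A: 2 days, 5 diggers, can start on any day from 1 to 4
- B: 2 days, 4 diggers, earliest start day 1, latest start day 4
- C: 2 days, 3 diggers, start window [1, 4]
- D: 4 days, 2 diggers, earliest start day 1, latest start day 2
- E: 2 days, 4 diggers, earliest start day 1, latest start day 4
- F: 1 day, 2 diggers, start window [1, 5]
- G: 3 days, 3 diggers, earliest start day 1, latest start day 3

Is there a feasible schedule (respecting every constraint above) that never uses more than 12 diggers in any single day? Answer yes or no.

yes

Schedule A@1, B@1, C@3, D@1, E@3, F@5, G@3: d1:11  d2:11  d3:12  d4:12  d5:5 — peak 12 ≤ 12.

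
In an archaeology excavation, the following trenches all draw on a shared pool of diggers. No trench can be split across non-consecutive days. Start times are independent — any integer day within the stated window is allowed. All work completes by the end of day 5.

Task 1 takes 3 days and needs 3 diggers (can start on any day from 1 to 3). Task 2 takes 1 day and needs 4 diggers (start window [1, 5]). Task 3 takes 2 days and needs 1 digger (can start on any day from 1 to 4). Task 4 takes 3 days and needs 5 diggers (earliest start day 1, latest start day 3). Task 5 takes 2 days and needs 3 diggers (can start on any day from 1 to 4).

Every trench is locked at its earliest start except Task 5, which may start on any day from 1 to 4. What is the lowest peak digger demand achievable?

13

Task 5@1: d1:16  d2:12  d3:8  d4:0  d5:0 → peak 16
Task 5@2: d1:13  d2:12  d3:11  d4:0  d5:0 → peak 13
Task 5@3: d1:13  d2:9  d3:11  d4:3  d5:0 → peak 13
Task 5@4: d1:13  d2:9  d3:8  d4:3  d5:3 → peak 13
Best is Task 5@2, peak 13.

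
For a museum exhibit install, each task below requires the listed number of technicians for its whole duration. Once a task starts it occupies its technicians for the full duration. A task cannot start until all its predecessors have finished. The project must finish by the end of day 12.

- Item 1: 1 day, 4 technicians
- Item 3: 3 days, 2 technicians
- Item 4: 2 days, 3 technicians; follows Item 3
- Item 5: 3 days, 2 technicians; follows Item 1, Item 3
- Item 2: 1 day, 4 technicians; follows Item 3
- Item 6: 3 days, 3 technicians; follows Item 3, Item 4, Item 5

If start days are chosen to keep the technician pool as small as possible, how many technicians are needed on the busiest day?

5

Early-start (Item 1@1, Item 3@1, Item 4@4, Item 5@4, Item 2@4, Item 6@7) gives peak 9: d1:6  d2:2  d3:2  d4:9  d5:5  d6:2  d7:3  d8:3  d9:3  d10:0  d11:0  d12:0.
Shift Item 3→2, Item 4→5, Item 5→5, Item 2→8, Item 6→9.
Schedule Item 1@1, Item 3@2, Item 4@5, Item 5@5, Item 2@8, Item 6@9: d1:4  d2:2  d3:2  d4:2  d5:5  d6:5  d7:2  d8:4  d9:3  d10:3  d11:3  d12:0 — peak 5.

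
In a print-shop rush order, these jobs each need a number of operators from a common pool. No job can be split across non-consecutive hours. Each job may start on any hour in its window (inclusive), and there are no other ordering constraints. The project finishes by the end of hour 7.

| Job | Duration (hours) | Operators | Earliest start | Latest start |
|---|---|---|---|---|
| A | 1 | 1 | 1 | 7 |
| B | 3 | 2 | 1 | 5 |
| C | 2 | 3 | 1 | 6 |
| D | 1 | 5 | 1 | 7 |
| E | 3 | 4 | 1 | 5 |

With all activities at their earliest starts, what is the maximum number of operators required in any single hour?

Early-start schedule: A@1, B@1, C@1, D@1, E@1.
Load per hour: hour 1: 15, hour 2: 9, hour 3: 6, hour 4: 0, hour 5: 0, hour 6: 0, hour 7: 0.
Peak is 15.

15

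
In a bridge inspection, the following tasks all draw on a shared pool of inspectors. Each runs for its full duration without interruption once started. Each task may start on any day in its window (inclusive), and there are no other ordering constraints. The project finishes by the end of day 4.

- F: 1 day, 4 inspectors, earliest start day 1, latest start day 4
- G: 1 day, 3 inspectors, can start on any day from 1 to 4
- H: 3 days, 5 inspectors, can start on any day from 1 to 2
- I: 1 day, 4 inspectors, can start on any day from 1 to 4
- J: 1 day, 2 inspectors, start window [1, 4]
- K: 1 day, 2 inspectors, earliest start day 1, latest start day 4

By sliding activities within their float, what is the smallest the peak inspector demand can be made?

8

Early-start (F@1, G@1, H@1, I@1, J@1, K@1) gives peak 20: d1:20  d2:5  d3:5  d4:0.
Shift G→2, H→2, J→3, K→4.
Schedule F@1, G@2, H@2, I@1, J@3, K@4: d1:8  d2:8  d3:7  d4:7 — peak 8.
Total inspector-days = 30 over 4 days ⇒ peak ≥ ⌈30/4⌉ = 8, so 8 is optimal.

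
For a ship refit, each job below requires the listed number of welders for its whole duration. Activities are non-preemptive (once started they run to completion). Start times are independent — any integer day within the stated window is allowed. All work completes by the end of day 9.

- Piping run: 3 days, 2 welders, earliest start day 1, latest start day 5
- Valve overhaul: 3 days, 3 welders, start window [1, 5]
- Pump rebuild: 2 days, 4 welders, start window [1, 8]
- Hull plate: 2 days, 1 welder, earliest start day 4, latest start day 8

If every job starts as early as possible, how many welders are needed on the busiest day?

9

Early-start schedule: Piping run@1, Valve overhaul@1, Pump rebuild@1, Hull plate@4.
Load per day: day 1: 9, day 2: 9, day 3: 5, day 4: 1, day 5: 1, day 6: 0, day 7: 0, day 8: 0, day 9: 0.
Peak is 9.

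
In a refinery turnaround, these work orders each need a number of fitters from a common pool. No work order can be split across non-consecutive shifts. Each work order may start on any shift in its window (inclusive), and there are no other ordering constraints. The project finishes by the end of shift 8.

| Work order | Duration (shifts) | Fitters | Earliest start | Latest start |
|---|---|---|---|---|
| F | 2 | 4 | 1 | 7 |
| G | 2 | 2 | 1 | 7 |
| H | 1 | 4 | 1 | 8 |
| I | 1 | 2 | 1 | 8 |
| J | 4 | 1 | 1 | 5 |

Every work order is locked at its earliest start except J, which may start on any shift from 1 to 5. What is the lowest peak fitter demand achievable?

12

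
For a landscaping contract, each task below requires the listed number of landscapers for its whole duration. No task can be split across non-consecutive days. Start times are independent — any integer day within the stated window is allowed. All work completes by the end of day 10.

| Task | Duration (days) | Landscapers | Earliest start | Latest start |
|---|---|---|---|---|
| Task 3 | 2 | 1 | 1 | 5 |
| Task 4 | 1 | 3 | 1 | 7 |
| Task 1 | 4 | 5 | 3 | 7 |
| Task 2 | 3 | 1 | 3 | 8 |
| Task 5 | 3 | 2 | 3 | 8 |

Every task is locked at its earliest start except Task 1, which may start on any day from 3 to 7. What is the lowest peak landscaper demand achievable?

Task 1@3: d1:4  d2:1  d3:8  d4:8  d5:8  d6:5  d7:0  d8:0  d9:0  d10:0 → peak 8
Task 1@4: d1:4  d2:1  d3:3  d4:8  d5:8  d6:5  d7:5  d8:0  d9:0  d10:0 → peak 8
Task 1@5: d1:4  d2:1  d3:3  d4:3  d5:8  d6:5  d7:5  d8:5  d9:0  d10:0 → peak 8
Task 1@6: d1:4  d2:1  d3:3  d4:3  d5:3  d6:5  d7:5  d8:5  d9:5  d10:0 → peak 5
Task 1@7: d1:4  d2:1  d3:3  d4:3  d5:3  d6:0  d7:5  d8:5  d9:5  d10:5 → peak 5
Best is Task 1@6, peak 5.

5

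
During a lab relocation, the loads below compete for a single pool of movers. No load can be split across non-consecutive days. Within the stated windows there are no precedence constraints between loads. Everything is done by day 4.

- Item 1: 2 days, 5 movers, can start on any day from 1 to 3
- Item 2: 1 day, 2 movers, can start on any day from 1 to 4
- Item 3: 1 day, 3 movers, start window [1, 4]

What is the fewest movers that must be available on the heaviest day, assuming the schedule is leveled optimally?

Early-start (Item 1@1, Item 2@1, Item 3@1) gives peak 10: d1:10  d2:5  d3:0  d4:0.
Shift Item 2→3, Item 3→3.
Schedule Item 1@1, Item 2@3, Item 3@3: d1:5  d2:5  d3:5  d4:0 — peak 5.

5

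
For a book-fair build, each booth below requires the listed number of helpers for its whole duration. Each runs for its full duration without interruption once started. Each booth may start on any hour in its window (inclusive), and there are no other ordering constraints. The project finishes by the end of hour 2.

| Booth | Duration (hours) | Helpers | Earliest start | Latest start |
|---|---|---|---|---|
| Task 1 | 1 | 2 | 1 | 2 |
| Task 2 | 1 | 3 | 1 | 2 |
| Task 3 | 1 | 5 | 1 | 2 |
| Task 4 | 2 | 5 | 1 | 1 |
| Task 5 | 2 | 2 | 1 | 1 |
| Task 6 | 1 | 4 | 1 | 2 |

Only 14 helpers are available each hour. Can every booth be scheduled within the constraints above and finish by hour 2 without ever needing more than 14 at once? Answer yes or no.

Schedule Task 1@1, Task 2@2, Task 3@1, Task 4@1, Task 5@1, Task 6@2: h1:14  h2:14 — peak 14 ≤ 14.

yes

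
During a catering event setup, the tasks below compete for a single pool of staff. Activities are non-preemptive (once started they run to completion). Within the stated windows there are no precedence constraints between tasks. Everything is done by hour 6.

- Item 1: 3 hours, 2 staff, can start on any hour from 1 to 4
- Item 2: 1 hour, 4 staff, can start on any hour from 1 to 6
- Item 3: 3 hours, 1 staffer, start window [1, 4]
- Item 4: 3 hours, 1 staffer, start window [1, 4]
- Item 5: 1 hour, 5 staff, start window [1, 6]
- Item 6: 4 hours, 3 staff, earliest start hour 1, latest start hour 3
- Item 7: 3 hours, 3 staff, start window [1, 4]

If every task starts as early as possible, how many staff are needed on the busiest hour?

19

Early-start schedule: Item 1@1, Item 2@1, Item 3@1, Item 4@1, Item 5@1, Item 6@1, Item 7@1.
Load per hour: hour 1: 19, hour 2: 10, hour 3: 10, hour 4: 3, hour 5: 0, hour 6: 0.
Peak is 19.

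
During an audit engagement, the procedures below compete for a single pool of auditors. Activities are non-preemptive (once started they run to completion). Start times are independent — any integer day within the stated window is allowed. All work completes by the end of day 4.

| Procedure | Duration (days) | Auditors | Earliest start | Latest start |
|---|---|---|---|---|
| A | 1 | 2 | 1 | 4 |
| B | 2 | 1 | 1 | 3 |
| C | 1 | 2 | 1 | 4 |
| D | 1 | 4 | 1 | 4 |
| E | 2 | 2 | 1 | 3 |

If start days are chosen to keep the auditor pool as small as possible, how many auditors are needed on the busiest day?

4

Early-start (A@1, B@1, C@1, D@1, E@1) gives peak 11: d1:11  d2:3  d3:0  d4:0.
Shift C→3, D→4, E→2.
Schedule A@1, B@1, C@3, D@4, E@2: d1:3  d2:3  d3:4  d4:4 — peak 4.
Total auditor-days = 14 over 4 days ⇒ peak ≥ ⌈14/4⌉ = 4, so 4 is optimal.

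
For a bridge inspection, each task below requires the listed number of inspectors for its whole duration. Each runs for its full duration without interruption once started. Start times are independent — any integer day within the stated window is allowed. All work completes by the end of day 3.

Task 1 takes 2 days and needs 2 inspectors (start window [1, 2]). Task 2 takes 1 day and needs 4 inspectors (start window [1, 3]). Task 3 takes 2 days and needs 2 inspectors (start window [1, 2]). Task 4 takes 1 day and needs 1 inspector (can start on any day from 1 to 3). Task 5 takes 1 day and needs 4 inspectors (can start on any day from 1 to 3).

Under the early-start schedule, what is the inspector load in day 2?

At early start, day 2 has: Task 1, Task 3.
Demand: 2 + 2 = 4.

4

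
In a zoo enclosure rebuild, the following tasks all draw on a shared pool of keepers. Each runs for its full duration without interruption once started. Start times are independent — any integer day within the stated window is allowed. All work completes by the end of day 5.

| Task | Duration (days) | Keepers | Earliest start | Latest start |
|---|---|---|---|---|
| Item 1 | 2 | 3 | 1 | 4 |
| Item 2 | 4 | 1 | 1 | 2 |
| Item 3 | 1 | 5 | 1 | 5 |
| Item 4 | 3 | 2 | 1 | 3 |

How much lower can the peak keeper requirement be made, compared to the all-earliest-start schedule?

5

Early-start peak: d1:11  d2:6  d3:3  d4:1  d5:0 ⇒ 11.
Leveled (Item 1@1, Item 2@1, Item 3@4, Item 4@1): d1:6  d2:6  d3:3  d4:6  d5:0 ⇒ 6.
Reduction 11 − 6 = 5.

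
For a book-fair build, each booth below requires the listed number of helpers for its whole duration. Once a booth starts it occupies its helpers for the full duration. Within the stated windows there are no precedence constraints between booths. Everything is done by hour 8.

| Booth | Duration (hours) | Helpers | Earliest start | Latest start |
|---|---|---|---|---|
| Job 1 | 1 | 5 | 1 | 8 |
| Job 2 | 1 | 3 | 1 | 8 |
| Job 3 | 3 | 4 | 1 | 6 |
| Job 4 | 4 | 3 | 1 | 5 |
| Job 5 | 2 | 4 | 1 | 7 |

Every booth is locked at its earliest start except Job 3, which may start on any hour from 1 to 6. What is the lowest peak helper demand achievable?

15

Job 3@1: h1:19  h2:11  h3:7  h4:3  h5:0  h6:0  h7:0  h8:0 → peak 19
Job 3@2: h1:15  h2:11  h3:7  h4:7  h5:0  h6:0  h7:0  h8:0 → peak 15
Job 3@3: h1:15  h2:7  h3:7  h4:7  h5:4  h6:0  h7:0  h8:0 → peak 15
Job 3@4: h1:15  h2:7  h3:3  h4:7  h5:4  h6:4  h7:0  h8:0 → peak 15
Job 3@5: h1:15  h2:7  h3:3  h4:3  h5:4  h6:4  h7:4  h8:0 → peak 15
Job 3@6: h1:15  h2:7  h3:3  h4:3  h5:0  h6:4  h7:4  h8:4 → peak 15
Best is Job 3@2, peak 15.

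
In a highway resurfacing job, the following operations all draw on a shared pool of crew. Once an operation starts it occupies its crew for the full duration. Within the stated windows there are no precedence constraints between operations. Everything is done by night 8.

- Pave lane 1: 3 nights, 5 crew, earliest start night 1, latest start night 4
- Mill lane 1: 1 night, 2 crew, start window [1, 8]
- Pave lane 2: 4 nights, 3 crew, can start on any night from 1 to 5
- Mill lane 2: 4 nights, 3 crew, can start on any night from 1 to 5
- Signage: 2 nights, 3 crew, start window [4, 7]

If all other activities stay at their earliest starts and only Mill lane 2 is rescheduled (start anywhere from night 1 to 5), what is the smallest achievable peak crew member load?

Mill lane 2@1: n1:13  n2:11  n3:11  n4:9  n5:3  n6:0  n7:0  n8:0 → peak 13
Mill lane 2@2: n1:10  n2:11  n3:11  n4:9  n5:6  n6:0  n7:0  n8:0 → peak 11
Mill lane 2@3: n1:10  n2:8  n3:11  n4:9  n5:6  n6:3  n7:0  n8:0 → peak 11
Mill lane 2@4: n1:10  n2:8  n3:8  n4:9  n5:6  n6:3  n7:3  n8:0 → peak 10
Mill lane 2@5: n1:10  n2:8  n3:8  n4:6  n5:6  n6:3  n7:3  n8:3 → peak 10
Best is Mill lane 2@4, peak 10.

10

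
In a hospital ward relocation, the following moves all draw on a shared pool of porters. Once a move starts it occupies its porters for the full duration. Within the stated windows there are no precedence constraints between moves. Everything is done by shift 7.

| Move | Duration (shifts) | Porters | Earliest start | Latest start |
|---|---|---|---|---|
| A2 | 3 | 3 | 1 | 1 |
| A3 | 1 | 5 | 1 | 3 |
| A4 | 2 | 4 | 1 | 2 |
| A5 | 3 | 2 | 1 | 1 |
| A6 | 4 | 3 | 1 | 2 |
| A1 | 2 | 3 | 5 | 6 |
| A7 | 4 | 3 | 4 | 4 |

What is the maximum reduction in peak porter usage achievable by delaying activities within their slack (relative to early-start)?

5

Early-start peak: s1:17  s2:12  s3:8  s4:6  s5:6  s6:6  s7:3 ⇒ 17.
Leveled (A2@1, A3@1, A4@2, A5@1, A6@2, A1@5, A7@4): s1:10  s2:12  s3:12  s4:6  s5:9  s6:6  s7:3 ⇒ 12.
Reduction 17 − 12 = 5.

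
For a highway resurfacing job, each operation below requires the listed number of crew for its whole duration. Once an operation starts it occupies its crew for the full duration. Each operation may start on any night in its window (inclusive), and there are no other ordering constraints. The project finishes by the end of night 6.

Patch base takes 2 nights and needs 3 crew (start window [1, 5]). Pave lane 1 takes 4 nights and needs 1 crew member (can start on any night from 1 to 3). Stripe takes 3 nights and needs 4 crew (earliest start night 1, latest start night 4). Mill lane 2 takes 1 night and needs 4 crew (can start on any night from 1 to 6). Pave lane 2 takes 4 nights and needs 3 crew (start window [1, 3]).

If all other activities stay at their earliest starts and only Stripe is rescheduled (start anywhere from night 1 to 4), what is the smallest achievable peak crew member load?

11

Stripe@1: n1:15  n2:11  n3:8  n4:4  n5:0  n6:0 → peak 15
Stripe@2: n1:11  n2:11  n3:8  n4:8  n5:0  n6:0 → peak 11
Stripe@3: n1:11  n2:7  n3:8  n4:8  n5:4  n6:0 → peak 11
Stripe@4: n1:11  n2:7  n3:4  n4:8  n5:4  n6:4 → peak 11
Best is Stripe@2, peak 11.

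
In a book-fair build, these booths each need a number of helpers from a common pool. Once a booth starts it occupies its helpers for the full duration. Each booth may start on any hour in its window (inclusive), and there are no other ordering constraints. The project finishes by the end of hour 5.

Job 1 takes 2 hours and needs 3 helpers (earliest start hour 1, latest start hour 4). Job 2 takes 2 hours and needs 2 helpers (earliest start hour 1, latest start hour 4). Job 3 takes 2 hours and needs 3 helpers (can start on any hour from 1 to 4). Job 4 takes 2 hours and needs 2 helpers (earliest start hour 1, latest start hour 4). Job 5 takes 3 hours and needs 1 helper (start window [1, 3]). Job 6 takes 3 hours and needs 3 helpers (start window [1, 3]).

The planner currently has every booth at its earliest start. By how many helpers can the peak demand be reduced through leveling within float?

7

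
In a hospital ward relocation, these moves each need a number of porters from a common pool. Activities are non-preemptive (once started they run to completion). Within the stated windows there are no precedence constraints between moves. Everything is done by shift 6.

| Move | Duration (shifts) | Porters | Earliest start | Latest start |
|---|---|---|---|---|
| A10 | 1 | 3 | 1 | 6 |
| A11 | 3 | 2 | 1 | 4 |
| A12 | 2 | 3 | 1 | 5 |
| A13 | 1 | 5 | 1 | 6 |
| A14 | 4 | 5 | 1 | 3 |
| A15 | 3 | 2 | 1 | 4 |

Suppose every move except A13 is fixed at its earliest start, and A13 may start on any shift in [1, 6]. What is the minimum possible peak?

A13@1: s1:20  s2:12  s3:9  s4:5  s5:0  s6:0 → peak 20
A13@2: s1:15  s2:17  s3:9  s4:5  s5:0  s6:0 → peak 17
A13@3: s1:15  s2:12  s3:14  s4:5  s5:0  s6:0 → peak 15
A13@4: s1:15  s2:12  s3:9  s4:10  s5:0  s6:0 → peak 15
A13@5: s1:15  s2:12  s3:9  s4:5  s5:5  s6:0 → peak 15
A13@6: s1:15  s2:12  s3:9  s4:5  s5:0  s6:5 → peak 15
Best is A13@3, peak 15.

15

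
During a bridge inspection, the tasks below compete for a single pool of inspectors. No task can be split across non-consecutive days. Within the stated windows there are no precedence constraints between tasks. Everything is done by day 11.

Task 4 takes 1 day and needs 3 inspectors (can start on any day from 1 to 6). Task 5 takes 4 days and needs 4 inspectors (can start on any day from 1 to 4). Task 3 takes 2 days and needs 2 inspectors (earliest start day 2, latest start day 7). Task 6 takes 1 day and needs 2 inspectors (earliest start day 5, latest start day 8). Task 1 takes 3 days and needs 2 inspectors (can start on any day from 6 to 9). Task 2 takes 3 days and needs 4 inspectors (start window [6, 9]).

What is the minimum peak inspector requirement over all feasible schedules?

4

Early-start (Task 4@1, Task 5@1, Task 3@2, Task 6@5, Task 1@6, Task 2@6) gives peak 7: d1:7  d2:6  d3:6  d4:4  d5:2  d6:6  d7:6  d8:6  d9:0  d10:0  d11:0.
Shift Task 5→2, Task 3→6, Task 6→8, Task 2→9.
Schedule Task 4@1, Task 5@2, Task 3@6, Task 6@8, Task 1@6, Task 2@9: d1:3  d2:4  d3:4  d4:4  d5:4  d6:4  d7:4  d8:4  d9:4  d10:4  d11:4 — peak 4.
Total inspector-days = 43 over 11 days ⇒ peak ≥ ⌈43/11⌉ = 4, so 4 is optimal.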